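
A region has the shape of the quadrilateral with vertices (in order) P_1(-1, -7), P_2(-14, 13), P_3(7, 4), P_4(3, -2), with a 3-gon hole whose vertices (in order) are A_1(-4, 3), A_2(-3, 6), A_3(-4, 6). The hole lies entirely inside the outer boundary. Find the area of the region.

152

Outer boundary:
Σ = (-111) + (-147) + (-26) + (-23) = -307
Area = |Σ|/2 = 153.5.
Hole:
Apply the shoelace (surveyor's) formula: 2A = Σ (x_i·y_{i+1} − x_{i+1}·y_i), indices taken mod 3.
Σ = (-15) + (6) + (12) = 3
Area = |Σ|/2 = 1.5.
Net area = 153.5 − 1.5 = 152.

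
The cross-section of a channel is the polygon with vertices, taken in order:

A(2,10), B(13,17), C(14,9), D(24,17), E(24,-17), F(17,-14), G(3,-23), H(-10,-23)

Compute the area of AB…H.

880

A→B: (2)(17) − (13)(10) = -96
B→C: (13)(9) − (14)(17) = -121
C→D: (14)(17) − (24)(9) = 22
D→E: (24)(-17) − (24)(17) = -816
E→F: (24)(-14) − (17)(-17) = -47
F→G: (17)(-23) − (3)(-14) = -349
G→H: (3)(-23) − (-10)(-23) = -299
H→A: (-10)(10) − (2)(-23) = -54
Σ = -1760
Area = |Σ|/2 = 880.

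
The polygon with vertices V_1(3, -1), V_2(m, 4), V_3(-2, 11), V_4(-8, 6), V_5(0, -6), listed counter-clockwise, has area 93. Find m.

The doubled signed area Σ (x_i y_{i+1} − x_{i+1} y_i) is linear in m.
With m=0 it equals 162; the coefficient of m is 12 (from the two edges through V_2).
So 12·m + 162 = 2·93 = 186 ⇒ m = 2.

2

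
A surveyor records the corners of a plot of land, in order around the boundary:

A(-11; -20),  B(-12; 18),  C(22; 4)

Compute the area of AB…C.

639

A→B: (-11)(18) − (-12)(-20) = -438
B→C: (-12)(4) − (22)(18) = -444
C→A: (22)(-20) − (-11)(4) = -396
Σ = -1278
Area = |Σ|/2 = 639.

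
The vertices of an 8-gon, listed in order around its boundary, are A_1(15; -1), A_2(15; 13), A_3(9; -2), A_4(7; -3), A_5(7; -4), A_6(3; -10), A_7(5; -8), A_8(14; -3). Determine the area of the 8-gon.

69.5

A_1→A_2: (15)(13) − (15)(-1) = 210
A_2→A_3: (15)(-2) − (9)(13) = -147
A_3→A_4: (9)(-3) − (7)(-2) = -13
A_4→A_5: (7)(-4) − (7)(-3) = -7
A_5→A_6: (7)(-10) − (3)(-4) = -58
A_6→A_7: (3)(-8) − (5)(-10) = 26
A_7→A_8: (5)(-3) − (14)(-8) = 97
A_8→A_1: (14)(-1) − (15)(-3) = 31
Σ = 139
Area = |Σ|/2 = 69.5.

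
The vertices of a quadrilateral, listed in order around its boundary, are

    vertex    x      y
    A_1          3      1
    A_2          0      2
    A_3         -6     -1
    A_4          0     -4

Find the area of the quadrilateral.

Apply the shoelace (surveyor's) formula: 2A = Σ (x_i·y_{i+1} − x_{i+1}·y_i), indices taken mod 4.
Σ = (6) + (12) + (24) + (12) = 54
Area = |Σ|/2 = 27.

27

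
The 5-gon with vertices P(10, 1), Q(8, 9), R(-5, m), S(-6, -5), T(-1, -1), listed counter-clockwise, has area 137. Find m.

Write out the shoelace sum; only the two edges meeting at R involve m:
2·Area = [(8·m − (-5)·9) + ((-5)·(-5) − (-6)·m)] + 92
       = 14·m + 162 = 274
⇒ m = 8.

8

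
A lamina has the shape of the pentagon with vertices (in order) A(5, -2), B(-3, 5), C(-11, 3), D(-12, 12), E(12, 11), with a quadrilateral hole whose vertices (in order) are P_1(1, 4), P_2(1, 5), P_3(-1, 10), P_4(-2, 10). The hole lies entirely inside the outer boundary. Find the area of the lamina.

Outer boundary:
Apply Gauss's area formula: 2A = Σ (x_i·y_{i+1} − x_{i+1}·y_i), indices taken mod 5.
Σ = (19) + (46) + (-96) + (-276) + (-79) = -386
Area = |Σ|/2 = 193.
Hole:
Apply the shoelace formula: 2A = Σ (x_i·y_{i+1} − x_{i+1}·y_i), indices taken mod 4.
P_1→P_2: (1)(5) − (1)(4) = 1
P_2→P_3: (1)(10) − (-1)(5) = 15
P_3→P_4: (-1)(10) − (-2)(10) = 10
P_4→P_1: (-2)(4) − (1)(10) = -18
Σ = 8
Area = |Σ|/2 = 4.
Net area = 193 − 4 = 189.

189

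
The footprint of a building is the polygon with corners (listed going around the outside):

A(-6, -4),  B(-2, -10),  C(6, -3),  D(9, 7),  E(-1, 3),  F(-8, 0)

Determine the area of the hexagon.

Cross-terms: 52, 66, 69, 34, 24, 32  ⇒  Σ = 277
Area = |Σ|/2 = 138.5.

138.5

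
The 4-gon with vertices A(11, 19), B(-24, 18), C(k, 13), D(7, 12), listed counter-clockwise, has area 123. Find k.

The doubled signed area Σ (x_i y_{i+1} − x_{i+1} y_i) is linear in k.
With k=0 it equals 252; the coefficient of k is -6 (from the two edges through C).
So -6·k + 252 = 2·123 = 246 ⇒ k = 1.

1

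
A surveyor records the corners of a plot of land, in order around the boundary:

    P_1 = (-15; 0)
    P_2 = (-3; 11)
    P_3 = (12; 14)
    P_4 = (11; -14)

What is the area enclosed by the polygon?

Apply the surveyor's formula: 2A = Σ (x_i·y_{i+1} − x_{i+1}·y_i), indices taken mod 4.
Cross-terms: -165, -174, -322, -210  ⇒  Σ = -871
Area = |Σ|/2 = 435.5.

435.5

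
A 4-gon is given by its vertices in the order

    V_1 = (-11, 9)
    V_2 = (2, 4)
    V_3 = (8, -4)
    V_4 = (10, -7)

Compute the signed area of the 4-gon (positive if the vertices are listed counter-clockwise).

-52.5

Apply the surveyor's formula: 2A = Σ (x_i·y_{i+1} − x_{i+1}·y_i), indices taken mod 4.
Σ = (-62) + (-40) + (-16) + (13) = -105
Signed area = Σ/2 = -52.5 (negative ⇒ clockwise traversal).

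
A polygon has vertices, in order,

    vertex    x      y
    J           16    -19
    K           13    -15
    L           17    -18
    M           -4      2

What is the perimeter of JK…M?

68

|JK| = √((-3)² + (4)²) = √25 = 5
|KL| = √((4)² + (-3)²) = √25 = 5
|LM| = √((-21)² + (20)²) = √841 = 29
|MJ| = √((20)² + (-21)²) = √841 = 29
Perimeter = 5 + 5 + 29 + 29 = 68.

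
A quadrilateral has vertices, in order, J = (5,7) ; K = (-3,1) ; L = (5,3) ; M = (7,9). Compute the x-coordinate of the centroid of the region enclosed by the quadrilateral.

3

Apply the shoelace formula. First the cross-terms c_i = x_i·y_{i+1} − x_{i+1}·y_i:
  26, -14, 24, 4  ⇒  2A = 40, A = 20.
Then Σ (x_i + x_{i+1})·c_i = 360, so x̄ = 360 / (6·20) = 3.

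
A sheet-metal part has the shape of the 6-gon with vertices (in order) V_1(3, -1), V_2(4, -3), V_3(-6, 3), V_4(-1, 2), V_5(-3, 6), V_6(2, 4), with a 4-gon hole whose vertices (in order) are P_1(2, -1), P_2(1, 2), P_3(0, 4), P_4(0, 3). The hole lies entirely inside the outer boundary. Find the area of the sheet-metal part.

Outer boundary:
Apply the surveyor's formula: 2A = Σ (x_i·y_{i+1} − x_{i+1}·y_i), indices taken mod 6.
V_1→V_2: (3)(-3) − (4)(-1) = -5
V_2→V_3: (4)(3) − (-6)(-3) = -6
V_3→V_4: (-6)(2) − (-1)(3) = -9
V_4→V_5: (-1)(6) − (-3)(2) = 0
V_5→V_6: (-3)(4) − (2)(6) = -24
V_6→V_1: (2)(-1) − (3)(4) = -14
Σ = -58
Area = |Σ|/2 = 29.
Hole:
Apply Gauss's area formula: 2A = Σ (x_i·y_{i+1} − x_{i+1}·y_i), indices taken mod 4.
P_1→P_2: (2)(2) − (1)(-1) = 5
P_2→P_3: (1)(4) − (0)(2) = 4
P_3→P_4: (0)(3) − (0)(4) = 0
P_4→P_1: (0)(-1) − (2)(3) = -6
Σ = 3
Area = |Σ|/2 = 1.5.
Net area = 29 − 1.5 = 27.5.

27.5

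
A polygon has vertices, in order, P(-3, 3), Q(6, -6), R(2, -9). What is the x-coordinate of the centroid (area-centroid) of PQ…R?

5/3

Apply Gauss's area formula. First the cross-terms c_i = x_i·y_{i+1} − x_{i+1}·y_i:
  0, -42, -21  ⇒  2A = -63, A = -31.5.
Then Σ (x_i + x_{i+1})·c_i = -315, so x̄ = -315 / (6·(-31.5)) = 5/3.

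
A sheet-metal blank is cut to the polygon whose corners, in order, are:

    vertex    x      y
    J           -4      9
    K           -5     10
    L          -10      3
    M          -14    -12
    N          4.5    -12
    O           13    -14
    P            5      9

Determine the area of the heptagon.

417.5

Apply the shoelace (surveyor's) formula: 2A = Σ (x_i·y_{i+1} − x_{i+1}·y_i), indices taken mod 7.
Σ = (5) + (85) + (162) + (222) + (93) + (187) + (81) = 835
Area = |Σ|/2 = 417.5.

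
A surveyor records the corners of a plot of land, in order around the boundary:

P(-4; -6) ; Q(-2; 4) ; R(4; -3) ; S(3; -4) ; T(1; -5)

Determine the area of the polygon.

Σ = (-28) + (-10) + (-7) + (-11) + (-26) = -82
Area = |Σ|/2 = 41.

41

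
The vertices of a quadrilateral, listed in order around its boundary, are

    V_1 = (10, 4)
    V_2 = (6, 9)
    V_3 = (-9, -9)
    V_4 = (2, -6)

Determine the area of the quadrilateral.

116.5

Apply the shoelace (surveyor's) formula: 2A = Σ (x_i·y_{i+1} − x_{i+1}·y_i), indices taken mod 4.
Σ = (66) + (27) + (72) + (68) = 233
Area = |Σ|/2 = 116.5.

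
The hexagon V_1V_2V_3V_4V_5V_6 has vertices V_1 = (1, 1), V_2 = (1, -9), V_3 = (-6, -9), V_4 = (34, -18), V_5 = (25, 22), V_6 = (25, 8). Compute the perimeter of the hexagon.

|V_1V_2| = √((0)² + (-10)²) = √100 = 10
|V_2V_3| = √((-7)² + (0)²) = √49 = 7
|V_3V_4| = √((40)² + (-9)²) = √1681 = 41
|V_4V_5| = √((-9)² + (40)²) = √1681 = 41
|V_5V_6| = √((0)² + (-14)²) = √196 = 14
|V_6V_1| = √((-24)² + (-7)²) = √625 = 25
Perimeter = 10 + 7 + 41 + 41 + 14 + 25 = 138.

138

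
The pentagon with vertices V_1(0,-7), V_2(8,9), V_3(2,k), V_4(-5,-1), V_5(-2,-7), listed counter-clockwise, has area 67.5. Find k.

The doubled signed area Σ (x_i y_{i+1} − x_{i+1} y_i) is linear in k.
With k=0 it equals 83; the coefficient of k is 13 (from the two edges through V_3).
So 13·k + 83 = 2·67.5 = 135 ⇒ k = 4.

4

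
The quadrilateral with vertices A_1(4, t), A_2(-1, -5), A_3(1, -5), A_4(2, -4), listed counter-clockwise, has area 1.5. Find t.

-3

The doubled signed area Σ (x_i y_{i+1} − x_{i+1} y_i) is linear in t.
With t=0 it equals 12; the coefficient of t is 3 (from the two edges through A_1).
So 3·t + 12 = 2·1.5 = 3 ⇒ t = -3.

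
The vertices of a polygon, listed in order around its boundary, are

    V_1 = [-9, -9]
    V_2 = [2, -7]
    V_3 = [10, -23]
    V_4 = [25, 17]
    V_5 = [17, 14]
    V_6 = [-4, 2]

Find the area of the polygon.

Σ = (81) + (24) + (745) + (61) + (90) + (54) = 1055
Area = |Σ|/2 = 527.5.

527.5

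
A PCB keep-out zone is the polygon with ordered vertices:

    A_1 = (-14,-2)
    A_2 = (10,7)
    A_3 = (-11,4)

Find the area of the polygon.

Cross-terms: -78, 117, 78  ⇒  Σ = 117
Area = |Σ|/2 = 58.5.

58.5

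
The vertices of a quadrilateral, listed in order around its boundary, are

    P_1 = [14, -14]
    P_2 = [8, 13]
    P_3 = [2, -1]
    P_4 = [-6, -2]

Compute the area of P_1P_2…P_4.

181

Apply Gauss's area formula: 2A = Σ (x_i·y_{i+1} − x_{i+1}·y_i), indices taken mod 4.
Σ = (294) + (-34) + (-10) + (112) = 362
Area = |Σ|/2 = 181.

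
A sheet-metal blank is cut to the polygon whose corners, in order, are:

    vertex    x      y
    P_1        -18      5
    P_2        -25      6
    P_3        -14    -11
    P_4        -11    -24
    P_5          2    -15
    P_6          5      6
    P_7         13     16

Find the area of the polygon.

Apply Gauss's area formula: 2A = Σ (x_i·y_{i+1} − x_{i+1}·y_i), indices taken mod 7.
Σ = (17) + (359) + (215) + (213) + (87) + (2) + (353) = 1246
Area = |Σ|/2 = 623.

623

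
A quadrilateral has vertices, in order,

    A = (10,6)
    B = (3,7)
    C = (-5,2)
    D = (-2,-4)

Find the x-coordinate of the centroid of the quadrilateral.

130/87

Apply the shoelace formula. First the cross-terms c_i = x_i·y_{i+1} − x_{i+1}·y_i:
  52, 41, 24, 28  ⇒  2A = 145, A = 72.5.
Then Σ (x_i + x_{i+1})·c_i = 650, so x̄ = 650 / (6·72.5) = 130/87.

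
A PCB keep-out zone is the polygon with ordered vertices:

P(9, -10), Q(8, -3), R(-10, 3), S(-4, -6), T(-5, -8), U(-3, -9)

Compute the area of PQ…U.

126.5

Apply the shoelace (surveyor's) formula: 2A = Σ (x_i·y_{i+1} − x_{i+1}·y_i), indices taken mod 6.
P→Q: (9)(-3) − (8)(-10) = 53
Q→R: (8)(3) − (-10)(-3) = -6
R→S: (-10)(-6) − (-4)(3) = 72
S→T: (-4)(-8) − (-5)(-6) = 2
T→U: (-5)(-9) − (-3)(-8) = 21
U→P: (-3)(-10) − (9)(-9) = 111
Σ = 253
Area = |Σ|/2 = 126.5.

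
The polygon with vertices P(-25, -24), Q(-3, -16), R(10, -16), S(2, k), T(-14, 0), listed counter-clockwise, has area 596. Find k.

The doubled signed area Σ (x_i y_{i+1} − x_{i+1} y_i) is linear in k.
With k=0 it equals 904; the coefficient of k is 24 (from the two edges through S).
So 24·k + 904 = 2·596 = 1192 ⇒ k = 12.

12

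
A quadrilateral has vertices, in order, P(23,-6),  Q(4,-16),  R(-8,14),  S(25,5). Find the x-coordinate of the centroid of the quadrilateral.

Apply Gauss's area formula. First the cross-terms c_i = x_i·y_{i+1} − x_{i+1}·y_i:
  -344, -72, -390, -265  ⇒  2A = -1071, A = -535.5.
Then Σ (x_i + x_{i+1})·c_i = -28350, so x̄ = -28350 / (6·(-535.5)) = 150/17.

150/17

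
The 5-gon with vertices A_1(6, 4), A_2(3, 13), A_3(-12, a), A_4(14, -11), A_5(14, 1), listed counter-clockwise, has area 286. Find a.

The doubled signed area Σ (x_i y_{i+1} − x_{i+1} y_i) is linear in a.
With a=0 it equals 572; the coefficient of a is -11 (from the two edges through A_3).
So -11·a + 572 = 2·286 = 572 ⇒ a = 0.

0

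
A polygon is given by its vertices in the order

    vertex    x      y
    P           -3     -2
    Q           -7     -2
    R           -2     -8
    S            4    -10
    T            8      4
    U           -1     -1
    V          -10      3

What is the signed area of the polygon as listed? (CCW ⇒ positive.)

P→Q: (-3)(-2) − (-7)(-2) = -8
Q→R: (-7)(-8) − (-2)(-2) = 52
R→S: (-2)(-10) − (4)(-8) = 52
S→T: (4)(4) − (8)(-10) = 96
T→U: (8)(-1) − (-1)(4) = -4
U→V: (-1)(3) − (-10)(-1) = -13
V→P: (-10)(-2) − (-3)(3) = 29
Σ = 204
Signed area = Σ/2 = 102 (positive ⇒ counter-clockwise traversal).

102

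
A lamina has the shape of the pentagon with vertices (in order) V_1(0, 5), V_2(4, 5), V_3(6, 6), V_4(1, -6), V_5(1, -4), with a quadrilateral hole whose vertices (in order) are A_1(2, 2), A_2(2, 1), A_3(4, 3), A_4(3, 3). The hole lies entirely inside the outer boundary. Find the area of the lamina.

29

Outer boundary:
Apply the surveyor's formula: 2A = Σ (x_i·y_{i+1} − x_{i+1}·y_i), indices taken mod 5.
Σ = (-20) + (-6) + (-42) + (2) + (5) = -61
Area = |Σ|/2 = 30.5.
Hole:
Cross-terms: -2, 2, 3, 0  ⇒  Σ = 3
Area = |Σ|/2 = 1.5.
Net area = 30.5 − 1.5 = 29.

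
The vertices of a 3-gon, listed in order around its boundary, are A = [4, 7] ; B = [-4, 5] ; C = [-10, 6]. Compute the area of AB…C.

10

Apply the shoelace (surveyor's) formula: 2A = Σ (x_i·y_{i+1} − x_{i+1}·y_i), indices taken mod 3.
Σ = (48) + (26) + (-94) = -20
Area = |Σ|/2 = 10.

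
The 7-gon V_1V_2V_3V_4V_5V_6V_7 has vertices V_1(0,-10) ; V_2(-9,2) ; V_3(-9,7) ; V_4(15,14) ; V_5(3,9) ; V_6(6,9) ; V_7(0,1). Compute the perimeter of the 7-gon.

82

|V_1V_2| = √((-9)² + (12)²) = √225 = 15
|V_2V_3| = √((0)² + (5)²) = √25 = 5
|V_3V_4| = √((24)² + (7)²) = √625 = 25
|V_4V_5| = √((-12)² + (-5)²) = √169 = 13
|V_5V_6| = √((3)² + (0)²) = √9 = 3
|V_6V_7| = √((-6)² + (-8)²) = √100 = 10
|V_7V_1| = √((0)² + (-11)²) = √121 = 11
Perimeter = 15 + 5 + 25 + 13 + 3 + 10 + 11 = 82.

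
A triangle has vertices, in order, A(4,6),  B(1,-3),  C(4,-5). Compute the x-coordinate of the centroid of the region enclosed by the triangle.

3

Apply Gauss's area formula. First the cross-terms c_i = x_i·y_{i+1} − x_{i+1}·y_i:
  -18, 7, 44  ⇒  2A = 33, A = 16.5.
Then Σ (x_i + x_{i+1})·c_i = 297, so x̄ = 297 / (6·16.5) = 3.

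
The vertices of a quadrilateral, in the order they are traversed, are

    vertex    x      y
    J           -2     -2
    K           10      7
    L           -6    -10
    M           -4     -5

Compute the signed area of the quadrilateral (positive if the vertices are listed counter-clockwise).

-32

Apply Gauss's area formula: 2A = Σ (x_i·y_{i+1} − x_{i+1}·y_i), indices taken mod 4.
J→K: (-2)(7) − (10)(-2) = 6
K→L: (10)(-10) − (-6)(7) = -58
L→M: (-6)(-5) − (-4)(-10) = -10
M→J: (-4)(-2) − (-2)(-5) = -2
Σ = -64
Signed area = Σ/2 = -32 (negative ⇒ clockwise traversal).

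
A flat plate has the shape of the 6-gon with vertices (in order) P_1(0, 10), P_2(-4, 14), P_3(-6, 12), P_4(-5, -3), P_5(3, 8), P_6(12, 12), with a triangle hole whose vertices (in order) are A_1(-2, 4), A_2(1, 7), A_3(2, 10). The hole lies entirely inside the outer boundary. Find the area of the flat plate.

Outer boundary:
Apply the surveyor's formula: 2A = Σ (x_i·y_{i+1} − x_{i+1}·y_i), indices taken mod 6.
Σ = (40) + (36) + (78) + (-31) + (-60) + (120) = 183
Area = |Σ|/2 = 91.5.
Hole:
Apply the surveyor's formula: 2A = Σ (x_i·y_{i+1} − x_{i+1}·y_i), indices taken mod 3.
Σ = (-18) + (-4) + (28) = 6
Area = |Σ|/2 = 3.
Net area = 91.5 − 3 = 88.5.

88.5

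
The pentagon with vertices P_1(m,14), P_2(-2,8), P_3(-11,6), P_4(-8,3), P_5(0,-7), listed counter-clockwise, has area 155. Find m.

9

Write out the shoelace sum; only the two edges meeting at P_1 involve m:
2·Area = [(0·14 − m·(-7)) + (m·8 − (-2)·14)] + 147
       = 15·m + 175 = 310
⇒ m = 9.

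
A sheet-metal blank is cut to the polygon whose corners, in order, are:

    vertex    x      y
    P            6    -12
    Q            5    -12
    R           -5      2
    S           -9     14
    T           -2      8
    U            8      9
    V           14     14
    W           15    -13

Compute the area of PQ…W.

Apply the surveyor's formula: 2A = Σ (x_i·y_{i+1} − x_{i+1}·y_i), indices taken mod 8.
Σ = (-12) + (-50) + (-52) + (-44) + (-82) + (-14) + (-392) + (-102) = -748
Area = |Σ|/2 = 374.

374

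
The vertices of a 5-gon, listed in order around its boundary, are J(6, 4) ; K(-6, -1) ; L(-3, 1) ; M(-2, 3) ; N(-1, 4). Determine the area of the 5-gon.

Apply Gauss's area formula: 2A = Σ (x_i·y_{i+1} − x_{i+1}·y_i), indices taken mod 5.
Cross-terms: 18, -9, -7, -5, -28  ⇒  Σ = -31
Area = |Σ|/2 = 15.5.

15.5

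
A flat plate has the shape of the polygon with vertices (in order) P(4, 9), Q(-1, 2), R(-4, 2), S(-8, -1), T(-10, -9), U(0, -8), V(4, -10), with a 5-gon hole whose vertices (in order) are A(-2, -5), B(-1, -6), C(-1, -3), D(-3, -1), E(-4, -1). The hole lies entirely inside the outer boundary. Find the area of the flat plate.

140

Outer boundary:
Apply Gauss's area formula: 2A = Σ (x_i·y_{i+1} − x_{i+1}·y_i), indices taken mod 7.
Cross-terms: 17, 6, 20, 62, 80, 32, 76  ⇒  Σ = 293
Area = |Σ|/2 = 146.5.
Hole:
Apply the shoelace (surveyor's) formula: 2A = Σ (x_i·y_{i+1} − x_{i+1}·y_i), indices taken mod 5.
Σ = (7) + (-3) + (-8) + (-1) + (18) = 13
Area = |Σ|/2 = 6.5.
Net area = 146.5 − 6.5 = 140.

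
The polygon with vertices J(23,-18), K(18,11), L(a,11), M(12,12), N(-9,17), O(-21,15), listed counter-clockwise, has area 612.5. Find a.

15

Write out the shoelace sum; only the two edges meeting at L involve a:
2·Area = [(18·11 − a·11) + (a·12 − 12·11)] + 1144
       = 1·a + 1210 = 1225
⇒ a = 15.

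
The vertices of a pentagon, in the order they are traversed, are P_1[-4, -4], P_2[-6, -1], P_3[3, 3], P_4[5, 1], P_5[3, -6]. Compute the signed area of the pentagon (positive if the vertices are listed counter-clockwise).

P_1→P_2: (-4)(-1) − (-6)(-4) = -20
P_2→P_3: (-6)(3) − (3)(-1) = -15
P_3→P_4: (3)(1) − (5)(3) = -12
P_4→P_5: (5)(-6) − (3)(1) = -33
P_5→P_1: (3)(-4) − (-4)(-6) = -36
Σ = -116
Signed area = Σ/2 = -58 (negative ⇒ clockwise traversal).

-58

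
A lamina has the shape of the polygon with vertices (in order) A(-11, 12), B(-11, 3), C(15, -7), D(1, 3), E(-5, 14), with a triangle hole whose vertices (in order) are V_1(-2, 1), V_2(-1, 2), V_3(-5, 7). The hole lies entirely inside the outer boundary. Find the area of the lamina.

148.5

Outer boundary:
Σ = (99) + (32) + (52) + (29) + (94) = 306
Area = |Σ|/2 = 153.
Hole:
Apply Gauss's area formula: 2A = Σ (x_i·y_{i+1} − x_{i+1}·y_i), indices taken mod 3.
Cross-terms: -3, 3, 9  ⇒  Σ = 9
Area = |Σ|/2 = 4.5.
Net area = 153 − 4.5 = 148.5.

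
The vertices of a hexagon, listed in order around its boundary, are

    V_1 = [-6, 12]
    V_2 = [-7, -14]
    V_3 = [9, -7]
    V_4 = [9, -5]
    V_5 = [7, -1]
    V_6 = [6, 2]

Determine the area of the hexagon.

245.5

Apply the surveyor's formula: 2A = Σ (x_i·y_{i+1} − x_{i+1}·y_i), indices taken mod 6.
V_1→V_2: (-6)(-14) − (-7)(12) = 168
V_2→V_3: (-7)(-7) − (9)(-14) = 175
V_3→V_4: (9)(-5) − (9)(-7) = 18
V_4→V_5: (9)(-1) − (7)(-5) = 26
V_5→V_6: (7)(2) − (6)(-1) = 20
V_6→V_1: (6)(12) − (-6)(2) = 84
Σ = 491
Area = |Σ|/2 = 245.5.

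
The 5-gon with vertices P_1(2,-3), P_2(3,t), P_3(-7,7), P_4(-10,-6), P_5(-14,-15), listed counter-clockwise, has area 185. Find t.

The doubled signed area Σ (x_i y_{i+1} − x_{i+1} y_i) is linear in t.
With t=0 it equals 280; the coefficient of t is 9 (from the two edges through P_2).
So 9·t + 280 = 2·185 = 370 ⇒ t = 10.

10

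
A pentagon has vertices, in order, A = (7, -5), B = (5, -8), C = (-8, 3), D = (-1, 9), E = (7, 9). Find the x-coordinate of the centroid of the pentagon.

Apply the shoelace (surveyor's) formula. First the cross-terms c_i = x_i·y_{i+1} − x_{i+1}·y_i:
  -31, -49, -69, -72, -98  ⇒  2A = -319, A = -159.5.
Then Σ (x_i + x_{i+1})·c_i = -1408, so x̄ = -1408 / (6·(-159.5)) = 128/87.

128/87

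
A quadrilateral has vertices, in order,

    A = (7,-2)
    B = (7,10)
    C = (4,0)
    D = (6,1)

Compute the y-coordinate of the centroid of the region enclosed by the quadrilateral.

Apply the shoelace (surveyor's) formula. First the cross-terms c_i = x_i·y_{i+1} − x_{i+1}·y_i:
  84, -40, 4, -19  ⇒  2A = 29, A = 14.5.
Then Σ (y_i + y_{i+1})·c_i = 295, so ȳ = 295 / (6·14.5) = 295/87.

295/87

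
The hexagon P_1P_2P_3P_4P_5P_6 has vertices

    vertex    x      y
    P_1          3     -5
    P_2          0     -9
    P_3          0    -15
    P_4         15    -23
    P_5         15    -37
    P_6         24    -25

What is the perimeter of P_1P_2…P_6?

|P_1P_2| = √((-3)² + (-4)²) = √25 = 5
|P_2P_3| = √((0)² + (-6)²) = √36 = 6
|P_3P_4| = √((15)² + (-8)²) = √289 = 17
|P_4P_5| = √((0)² + (-14)²) = √196 = 14
|P_5P_6| = √((9)² + (12)²) = √225 = 15
|P_6P_1| = √((-21)² + (20)²) = √841 = 29
Perimeter = 5 + 6 + 17 + 14 + 15 + 29 = 86.

86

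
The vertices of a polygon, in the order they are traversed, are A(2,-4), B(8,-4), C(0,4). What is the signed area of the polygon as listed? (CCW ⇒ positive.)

Apply the shoelace (surveyor's) formula: 2A = Σ (x_i·y_{i+1} − x_{i+1}·y_i), indices taken mod 3.
Cross-terms: 24, 32, -8  ⇒  Σ = 48
Signed area = Σ/2 = 24 (positive ⇒ counter-clockwise traversal).

24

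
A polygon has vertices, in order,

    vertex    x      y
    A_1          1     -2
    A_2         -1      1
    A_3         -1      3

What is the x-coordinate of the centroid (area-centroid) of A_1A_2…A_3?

Apply the surveyor's formula. First the cross-terms c_i = x_i·y_{i+1} − x_{i+1}·y_i:
  -1, -2, -1  ⇒  2A = -4, A = -2.
Then Σ (x_i + x_{i+1})·c_i = 4, so x̄ = 4 / (6·(-2)) = -1/3.

-1/3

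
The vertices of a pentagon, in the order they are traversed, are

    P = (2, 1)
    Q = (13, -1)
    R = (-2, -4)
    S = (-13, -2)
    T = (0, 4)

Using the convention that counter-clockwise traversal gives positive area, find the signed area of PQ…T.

Apply the shoelace formula: 2A = Σ (x_i·y_{i+1} − x_{i+1}·y_i), indices taken mod 5.
Σ = (-15) + (-54) + (-48) + (-52) + (-8) = -177
Signed area = Σ/2 = -88.5 (negative ⇒ clockwise traversal).

-88.5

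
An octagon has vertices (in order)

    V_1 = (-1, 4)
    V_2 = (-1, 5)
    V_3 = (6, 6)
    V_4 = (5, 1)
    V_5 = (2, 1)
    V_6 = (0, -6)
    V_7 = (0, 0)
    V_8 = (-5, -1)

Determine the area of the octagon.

45.5

Σ = (-1) + (-36) + (-24) + (3) + (-12) + (0) + (0) + (-21) = -91
Area = |Σ|/2 = 45.5.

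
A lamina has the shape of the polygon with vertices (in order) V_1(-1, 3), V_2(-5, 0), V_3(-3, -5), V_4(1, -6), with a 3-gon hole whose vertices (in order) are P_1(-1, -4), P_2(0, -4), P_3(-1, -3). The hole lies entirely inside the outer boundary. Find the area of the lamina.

29.5

Outer boundary:
Σ = (15) + (25) + (23) + (-3) = 60
Area = |Σ|/2 = 30.
Hole:
Apply Gauss's area formula: 2A = Σ (x_i·y_{i+1} − x_{i+1}·y_i), indices taken mod 3.
P_1→P_2: (-1)(-4) − (0)(-4) = 4
P_2→P_3: (0)(-3) − (-1)(-4) = -4
P_3→P_1: (-1)(-4) − (-1)(-3) = 1
Σ = 1
Area = |Σ|/2 = 0.5.
Net area = 30 − 0.5 = 29.5.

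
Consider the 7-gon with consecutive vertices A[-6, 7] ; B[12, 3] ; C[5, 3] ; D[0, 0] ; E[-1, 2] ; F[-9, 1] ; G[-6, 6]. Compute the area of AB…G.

59

Apply the surveyor's formula: 2A = Σ (x_i·y_{i+1} − x_{i+1}·y_i), indices taken mod 7.
Σ = (-102) + (21) + (0) + (0) + (17) + (-48) + (-6) = -118
Area = |Σ|/2 = 59.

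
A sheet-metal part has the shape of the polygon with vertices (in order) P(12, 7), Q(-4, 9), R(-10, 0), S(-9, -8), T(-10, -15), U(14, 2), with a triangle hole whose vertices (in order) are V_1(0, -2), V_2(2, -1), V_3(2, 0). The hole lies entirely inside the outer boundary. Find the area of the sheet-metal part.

Outer boundary:
Apply the shoelace formula: 2A = Σ (x_i·y_{i+1} − x_{i+1}·y_i), indices taken mod 6.
Σ = (136) + (90) + (80) + (55) + (190) + (74) = 625
Area = |Σ|/2 = 312.5.
Hole:
Apply Gauss's area formula: 2A = Σ (x_i·y_{i+1} − x_{i+1}·y_i), indices taken mod 3.
Σ = (4) + (2) + (-4) = 2
Area = |Σ|/2 = 1.
Net area = 312.5 − 1 = 311.5.

311.5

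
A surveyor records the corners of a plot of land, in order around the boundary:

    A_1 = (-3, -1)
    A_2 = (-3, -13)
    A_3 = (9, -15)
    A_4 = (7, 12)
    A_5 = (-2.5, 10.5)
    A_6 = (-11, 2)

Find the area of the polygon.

321

Apply the surveyor's formula: 2A = Σ (x_i·y_{i+1} − x_{i+1}·y_i), indices taken mod 6.
Σ = (36) + (162) + (213) + (103.5) + (110.5) + (17) = 642
Area = |Σ|/2 = 321.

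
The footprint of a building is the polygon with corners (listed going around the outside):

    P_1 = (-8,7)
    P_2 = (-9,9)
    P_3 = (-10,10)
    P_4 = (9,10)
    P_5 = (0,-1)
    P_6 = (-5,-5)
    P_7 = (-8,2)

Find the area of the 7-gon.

Σ = (-9) + (0) + (-190) + (-9) + (-5) + (-50) + (-40) = -303
Area = |Σ|/2 = 151.5.

151.5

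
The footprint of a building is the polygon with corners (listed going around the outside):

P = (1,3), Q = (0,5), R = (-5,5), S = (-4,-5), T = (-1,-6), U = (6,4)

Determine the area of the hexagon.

70

Apply the shoelace formula: 2A = Σ (x_i·y_{i+1} − x_{i+1}·y_i), indices taken mod 6.
Σ = (5) + (25) + (45) + (19) + (32) + (14) = 140
Area = |Σ|/2 = 70.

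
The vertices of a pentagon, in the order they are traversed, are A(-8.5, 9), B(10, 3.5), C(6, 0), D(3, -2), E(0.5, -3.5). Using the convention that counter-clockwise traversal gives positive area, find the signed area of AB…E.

-93.75

Apply Gauss's area formula: 2A = Σ (x_i·y_{i+1} − x_{i+1}·y_i), indices taken mod 5.
A→B: (-8.5)(3.5) − (10)(9) = -119.75
B→C: (10)(0) − (6)(3.5) = -21
C→D: (6)(-2) − (3)(0) = -12
D→E: (3)(-3.5) − (0.5)(-2) = -9.5
E→A: (0.5)(9) − (-8.5)(-3.5) = -25.25
Σ = -187.5
Signed area = Σ/2 = -93.75 (negative ⇒ clockwise traversal).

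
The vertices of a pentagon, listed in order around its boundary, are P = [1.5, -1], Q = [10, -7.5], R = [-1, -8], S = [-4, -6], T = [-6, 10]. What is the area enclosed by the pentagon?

99.875

Apply the surveyor's formula: 2A = Σ (x_i·y_{i+1} − x_{i+1}·y_i), indices taken mod 5.
Σ = (-1.25) + (-87.5) + (-26) + (-76) + (-9) = -199.75
Area = |Σ|/2 = 99.875.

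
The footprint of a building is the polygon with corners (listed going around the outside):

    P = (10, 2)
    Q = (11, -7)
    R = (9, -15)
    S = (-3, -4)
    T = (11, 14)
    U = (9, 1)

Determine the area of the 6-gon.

190

P→Q: (10)(-7) − (11)(2) = -92
Q→R: (11)(-15) − (9)(-7) = -102
R→S: (9)(-4) − (-3)(-15) = -81
S→T: (-3)(14) − (11)(-4) = 2
T→U: (11)(1) − (9)(14) = -115
U→P: (9)(2) − (10)(1) = 8
Σ = -380
Area = |Σ|/2 = 190.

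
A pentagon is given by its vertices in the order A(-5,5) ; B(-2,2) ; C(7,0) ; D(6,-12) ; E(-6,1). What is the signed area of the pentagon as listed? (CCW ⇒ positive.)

Apply the shoelace formula: 2A = Σ (x_i·y_{i+1} − x_{i+1}·y_i), indices taken mod 5.
A→B: (-5)(2) − (-2)(5) = 0
B→C: (-2)(0) − (7)(2) = -14
C→D: (7)(-12) − (6)(0) = -84
D→E: (6)(1) − (-6)(-12) = -66
E→A: (-6)(5) − (-5)(1) = -25
Σ = -189
Signed area = Σ/2 = -94.5 (negative ⇒ clockwise traversal).

-94.5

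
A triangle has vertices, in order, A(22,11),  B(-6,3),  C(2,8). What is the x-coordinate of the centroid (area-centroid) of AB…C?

Apply Gauss's area formula. First the cross-terms c_i = x_i·y_{i+1} − x_{i+1}·y_i:
  132, -54, -154  ⇒  2A = -76, A = -38.
Then Σ (x_i + x_{i+1})·c_i = -1368, so x̄ = -1368 / (6·(-38)) = 6.

6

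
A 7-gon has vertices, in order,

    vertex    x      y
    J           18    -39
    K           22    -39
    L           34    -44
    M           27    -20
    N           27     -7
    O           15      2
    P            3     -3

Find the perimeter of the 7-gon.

|JK| = √((4)² + (0)²) = √16 = 4
|KL| = √((12)² + (-5)²) = √169 = 13
|LM| = √((-7)² + (24)²) = √625 = 25
|MN| = √((0)² + (13)²) = √169 = 13
|NO| = √((-12)² + (9)²) = √225 = 15
|OP| = √((-12)² + (-5)²) = √169 = 13
|PJ| = √((15)² + (-36)²) = √1521 = 39
Perimeter = 4 + 13 + 25 + 13 + 15 + 13 + 39 = 122.

122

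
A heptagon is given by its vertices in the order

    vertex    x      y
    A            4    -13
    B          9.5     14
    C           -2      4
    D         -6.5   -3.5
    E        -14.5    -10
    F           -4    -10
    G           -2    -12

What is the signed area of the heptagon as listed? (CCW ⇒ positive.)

249.875

Σ = (179.5) + (66) + (33) + (14.25) + (105) + (28) + (74) = 499.75
Signed area = Σ/2 = 249.875 (positive ⇒ counter-clockwise traversal).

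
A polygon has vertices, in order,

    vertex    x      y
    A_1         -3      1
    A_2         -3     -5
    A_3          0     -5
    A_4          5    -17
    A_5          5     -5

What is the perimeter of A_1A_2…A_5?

44

|A_1A_2| = √((0)² + (-6)²) = √36 = 6
|A_2A_3| = √((3)² + (0)²) = √9 = 3
|A_3A_4| = √((5)² + (-12)²) = √169 = 13
|A_4A_5| = √((0)² + (12)²) = √144 = 12
|A_5A_1| = √((-8)² + (6)²) = √100 = 10
Perimeter = 6 + 3 + 13 + 12 + 10 = 44.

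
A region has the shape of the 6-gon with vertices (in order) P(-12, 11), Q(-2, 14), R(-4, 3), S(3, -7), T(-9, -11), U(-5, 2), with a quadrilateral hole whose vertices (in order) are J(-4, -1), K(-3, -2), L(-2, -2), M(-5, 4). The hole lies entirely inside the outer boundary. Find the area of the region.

133.5

Outer boundary:
Cross-terms: -146, 50, 19, -96, -73, -31  ⇒  Σ = -277
Area = |Σ|/2 = 138.5.
Hole:
Apply Gauss's area formula: 2A = Σ (x_i·y_{i+1} − x_{i+1}·y_i), indices taken mod 4.
Σ = (5) + (2) + (-18) + (21) = 10
Area = |Σ|/2 = 5.
Net area = 138.5 − 5 = 133.5.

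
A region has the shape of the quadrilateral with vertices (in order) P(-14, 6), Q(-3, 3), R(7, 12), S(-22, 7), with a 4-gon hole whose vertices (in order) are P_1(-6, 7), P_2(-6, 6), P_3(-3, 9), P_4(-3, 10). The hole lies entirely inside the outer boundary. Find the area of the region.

96

Outer boundary:
Cross-terms: -24, -57, 313, -34  ⇒  Σ = 198
Area = |Σ|/2 = 99.
Hole:
Apply the shoelace formula: 2A = Σ (x_i·y_{i+1} − x_{i+1}·y_i), indices taken mod 4.
Σ = (6) + (-36) + (-3) + (39) = 6
Area = |Σ|/2 = 3.
Net area = 99 − 3 = 96.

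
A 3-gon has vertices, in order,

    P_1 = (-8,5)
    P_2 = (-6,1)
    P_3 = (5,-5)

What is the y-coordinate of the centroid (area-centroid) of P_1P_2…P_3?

Apply the shoelace (surveyor's) formula. First the cross-terms c_i = x_i·y_{i+1} − x_{i+1}·y_i:
  22, 25, -15  ⇒  2A = 32, A = 16.
Then Σ (y_i + y_{i+1})·c_i = 32, so ȳ = 32 / (6·16) = 1/3.

1/3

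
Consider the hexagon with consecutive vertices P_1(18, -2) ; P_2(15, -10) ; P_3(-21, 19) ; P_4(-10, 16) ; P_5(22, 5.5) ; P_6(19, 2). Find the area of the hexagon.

381.25

Apply the shoelace (surveyor's) formula: 2A = Σ (x_i·y_{i+1} − x_{i+1}·y_i), indices taken mod 6.
Σ = (-150) + (75) + (-146) + (-407) + (-60.5) + (-74) = -762.5
Area = |Σ|/2 = 381.25.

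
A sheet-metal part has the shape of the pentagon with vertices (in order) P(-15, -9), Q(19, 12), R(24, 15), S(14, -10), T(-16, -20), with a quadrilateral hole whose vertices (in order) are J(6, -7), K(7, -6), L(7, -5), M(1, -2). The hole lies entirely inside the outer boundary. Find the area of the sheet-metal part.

521

Outer boundary:
Cross-terms: -9, -3, -450, -440, -156  ⇒  Σ = -1058
Area = |Σ|/2 = 529.
Hole:
Apply Gauss's area formula: 2A = Σ (x_i·y_{i+1} − x_{i+1}·y_i), indices taken mod 4.
Cross-terms: 13, 7, -9, 5  ⇒  Σ = 16
Area = |Σ|/2 = 8.
Net area = 529 − 8 = 521.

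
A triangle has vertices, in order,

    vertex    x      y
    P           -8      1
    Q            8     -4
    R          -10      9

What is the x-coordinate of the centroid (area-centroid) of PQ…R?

-10/3

Apply the shoelace formula. First the cross-terms c_i = x_i·y_{i+1} − x_{i+1}·y_i:
  24, 32, 62  ⇒  2A = 118, A = 59.
Then Σ (x_i + x_{i+1})·c_i = -1180, so x̄ = -1180 / (6·59) = -10/3.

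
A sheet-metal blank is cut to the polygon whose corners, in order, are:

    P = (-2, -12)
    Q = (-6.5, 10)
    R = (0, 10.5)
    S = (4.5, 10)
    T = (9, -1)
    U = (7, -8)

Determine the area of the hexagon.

236.5

Apply the surveyor's formula: 2A = Σ (x_i·y_{i+1} − x_{i+1}·y_i), indices taken mod 6.
Σ = (-98) + (-68.25) + (-47.25) + (-94.5) + (-65) + (-100) = -473
Area = |Σ|/2 = 236.5.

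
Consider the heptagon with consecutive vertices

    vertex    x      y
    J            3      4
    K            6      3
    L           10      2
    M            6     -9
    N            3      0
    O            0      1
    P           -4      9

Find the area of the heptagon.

72

Apply Gauss's area formula: 2A = Σ (x_i·y_{i+1} − x_{i+1}·y_i), indices taken mod 7.
Σ = (-15) + (-18) + (-102) + (27) + (3) + (4) + (-43) = -144
Area = |Σ|/2 = 72.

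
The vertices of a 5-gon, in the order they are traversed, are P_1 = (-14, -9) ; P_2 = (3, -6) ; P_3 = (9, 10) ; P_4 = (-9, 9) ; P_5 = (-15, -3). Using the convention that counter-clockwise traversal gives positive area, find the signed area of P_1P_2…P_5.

Apply Gauss's area formula: 2A = Σ (x_i·y_{i+1} − x_{i+1}·y_i), indices taken mod 5.
Σ = (111) + (84) + (171) + (162) + (93) = 621
Signed area = Σ/2 = 310.5 (positive ⇒ counter-clockwise traversal).

310.5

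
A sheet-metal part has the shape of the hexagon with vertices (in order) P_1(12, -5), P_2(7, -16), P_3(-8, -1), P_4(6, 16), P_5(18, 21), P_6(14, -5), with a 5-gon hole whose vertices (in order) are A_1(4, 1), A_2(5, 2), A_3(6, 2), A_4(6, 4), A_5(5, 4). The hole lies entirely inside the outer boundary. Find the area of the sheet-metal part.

482

Outer boundary:
Apply the shoelace (surveyor's) formula: 2A = Σ (x_i·y_{i+1} − x_{i+1}·y_i), indices taken mod 6.
P_1→P_2: (12)(-16) − (7)(-5) = -157
P_2→P_3: (7)(-1) − (-8)(-16) = -135
P_3→P_4: (-8)(16) − (6)(-1) = -122
P_4→P_5: (6)(21) − (18)(16) = -162
P_5→P_6: (18)(-5) − (14)(21) = -384
P_6→P_1: (14)(-5) − (12)(-5) = -10
Σ = -970
Area = |Σ|/2 = 485.
Hole:
Apply the shoelace (surveyor's) formula: 2A = Σ (x_i·y_{i+1} − x_{i+1}·y_i), indices taken mod 5.
Cross-terms: 3, -2, 12, 4, -11  ⇒  Σ = 6
Area = |Σ|/2 = 3.
Net area = 485 − 3 = 482.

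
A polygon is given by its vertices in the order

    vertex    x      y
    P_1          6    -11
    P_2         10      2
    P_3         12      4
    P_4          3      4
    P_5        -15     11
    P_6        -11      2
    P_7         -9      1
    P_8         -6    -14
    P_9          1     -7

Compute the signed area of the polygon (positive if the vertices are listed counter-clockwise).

Apply Gauss's area formula: 2A = Σ (x_i·y_{i+1} − x_{i+1}·y_i), indices taken mod 9.
P_1→P_2: (6)(2) − (10)(-11) = 122
P_2→P_3: (10)(4) − (12)(2) = 16
P_3→P_4: (12)(4) − (3)(4) = 36
P_4→P_5: (3)(11) − (-15)(4) = 93
P_5→P_6: (-15)(2) − (-11)(11) = 91
P_6→P_7: (-11)(1) − (-9)(2) = 7
P_7→P_8: (-9)(-14) − (-6)(1) = 132
P_8→P_9: (-6)(-7) − (1)(-14) = 56
P_9→P_1: (1)(-11) − (6)(-7) = 31
Σ = 584
Signed area = Σ/2 = 292 (positive ⇒ counter-clockwise traversal).

292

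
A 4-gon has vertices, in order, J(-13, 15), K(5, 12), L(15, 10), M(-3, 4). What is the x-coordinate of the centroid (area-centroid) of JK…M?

-3/11

Apply Gauss's area formula. First the cross-terms c_i = x_i·y_{i+1} − x_{i+1}·y_i:
  -231, -130, 90, 7  ⇒  2A = -264, A = -132.
Then Σ (x_i + x_{i+1})·c_i = 216, so x̄ = 216 / (6·(-132)) = -3/11.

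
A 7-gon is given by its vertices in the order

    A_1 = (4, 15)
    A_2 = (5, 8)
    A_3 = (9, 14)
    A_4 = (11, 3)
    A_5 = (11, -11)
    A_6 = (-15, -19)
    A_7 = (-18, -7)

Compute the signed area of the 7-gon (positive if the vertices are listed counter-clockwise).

-589.5

Apply Gauss's area formula: 2A = Σ (x_i·y_{i+1} − x_{i+1}·y_i), indices taken mod 7.
A_1→A_2: (4)(8) − (5)(15) = -43
A_2→A_3: (5)(14) − (9)(8) = -2
A_3→A_4: (9)(3) − (11)(14) = -127
A_4→A_5: (11)(-11) − (11)(3) = -154
A_5→A_6: (11)(-19) − (-15)(-11) = -374
A_6→A_7: (-15)(-7) − (-18)(-19) = -237
A_7→A_1: (-18)(15) − (4)(-7) = -242
Σ = -1179
Signed area = Σ/2 = -589.5 (negative ⇒ clockwise traversal).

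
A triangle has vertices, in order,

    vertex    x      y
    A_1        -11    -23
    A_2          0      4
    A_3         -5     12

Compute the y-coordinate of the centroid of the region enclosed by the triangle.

-7/3

Apply the shoelace formula. First the cross-terms c_i = x_i·y_{i+1} − x_{i+1}·y_i:
  -44, 20, 247  ⇒  2A = 223, A = 111.5.
Then Σ (y_i + y_{i+1})·c_i = -1561, so ȳ = -1561 / (6·111.5) = -7/3.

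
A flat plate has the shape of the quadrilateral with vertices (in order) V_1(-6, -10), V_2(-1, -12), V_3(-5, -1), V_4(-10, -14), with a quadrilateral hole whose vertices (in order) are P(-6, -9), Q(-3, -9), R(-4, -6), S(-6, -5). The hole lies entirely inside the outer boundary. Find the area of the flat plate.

Outer boundary:
Σ = (62) + (-59) + (60) + (16) = 79
Area = |Σ|/2 = 39.5.
Hole:
Σ = (27) + (-18) + (-16) + (24) = 17
Area = |Σ|/2 = 8.5.
Net area = 39.5 − 8.5 = 31.

31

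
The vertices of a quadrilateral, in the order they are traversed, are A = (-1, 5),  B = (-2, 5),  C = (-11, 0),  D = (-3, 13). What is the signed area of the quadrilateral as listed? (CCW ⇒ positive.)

Apply the surveyor's formula: 2A = Σ (x_i·y_{i+1} − x_{i+1}·y_i), indices taken mod 4.
Σ = (5) + (55) + (-143) + (-2) = -85
Signed area = Σ/2 = -42.5 (negative ⇒ clockwise traversal).

-42.5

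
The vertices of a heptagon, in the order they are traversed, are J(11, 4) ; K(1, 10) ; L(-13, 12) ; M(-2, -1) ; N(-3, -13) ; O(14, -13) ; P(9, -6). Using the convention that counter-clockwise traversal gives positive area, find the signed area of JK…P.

332

Apply the shoelace formula: 2A = Σ (x_i·y_{i+1} − x_{i+1}·y_i), indices taken mod 7.
Σ = (106) + (142) + (37) + (23) + (221) + (33) + (102) = 664
Signed area = Σ/2 = 332 (positive ⇒ counter-clockwise traversal).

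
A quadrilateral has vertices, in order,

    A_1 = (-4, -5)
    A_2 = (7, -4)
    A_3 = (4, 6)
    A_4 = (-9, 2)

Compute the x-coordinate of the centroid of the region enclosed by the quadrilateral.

-13/42

Apply the shoelace (surveyor's) formula. First the cross-terms c_i = x_i·y_{i+1} − x_{i+1}·y_i:
  51, 58, 62, 53  ⇒  2A = 224, A = 112.
Then Σ (x_i + x_{i+1})·c_i = -208, so x̄ = -208 / (6·112) = -13/42.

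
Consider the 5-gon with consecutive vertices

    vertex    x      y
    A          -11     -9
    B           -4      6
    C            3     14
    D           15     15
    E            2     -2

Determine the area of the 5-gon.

Apply the shoelace formula: 2A = Σ (x_i·y_{i+1} − x_{i+1}·y_i), indices taken mod 5.
A→B: (-11)(6) − (-4)(-9) = -102
B→C: (-4)(14) − (3)(6) = -74
C→D: (3)(15) − (15)(14) = -165
D→E: (15)(-2) − (2)(15) = -60
E→A: (2)(-9) − (-11)(-2) = -40
Σ = -441
Area = |Σ|/2 = 220.5.

220.5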